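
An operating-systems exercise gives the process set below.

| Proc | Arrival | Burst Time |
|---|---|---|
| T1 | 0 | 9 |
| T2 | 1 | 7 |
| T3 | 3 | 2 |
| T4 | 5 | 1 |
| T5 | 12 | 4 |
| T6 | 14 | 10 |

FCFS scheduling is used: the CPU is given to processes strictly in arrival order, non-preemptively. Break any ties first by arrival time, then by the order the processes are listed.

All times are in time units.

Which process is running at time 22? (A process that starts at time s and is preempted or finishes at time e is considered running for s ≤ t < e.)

T5

Timeline: | T1 0-9 | T2 9-16 | T3 16-18 | T4 18-19 | T5 19-23 | T6 23-33 |
Completion: T1=9  T2=16  T3=18  T4=19  T5=23  T6=33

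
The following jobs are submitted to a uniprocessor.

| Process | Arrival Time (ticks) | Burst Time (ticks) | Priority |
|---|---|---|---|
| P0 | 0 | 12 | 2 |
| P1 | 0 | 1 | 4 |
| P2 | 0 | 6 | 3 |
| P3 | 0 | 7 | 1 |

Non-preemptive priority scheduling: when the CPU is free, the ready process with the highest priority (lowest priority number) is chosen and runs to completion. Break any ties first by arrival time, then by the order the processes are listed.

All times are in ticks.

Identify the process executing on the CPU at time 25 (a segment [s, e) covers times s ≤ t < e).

Gantt: | P3 0-7 | P0 7-19 | P2 19-25 | P1 25-26 |
Completion: P0=19  P1=26  P2=25  P3=7

P1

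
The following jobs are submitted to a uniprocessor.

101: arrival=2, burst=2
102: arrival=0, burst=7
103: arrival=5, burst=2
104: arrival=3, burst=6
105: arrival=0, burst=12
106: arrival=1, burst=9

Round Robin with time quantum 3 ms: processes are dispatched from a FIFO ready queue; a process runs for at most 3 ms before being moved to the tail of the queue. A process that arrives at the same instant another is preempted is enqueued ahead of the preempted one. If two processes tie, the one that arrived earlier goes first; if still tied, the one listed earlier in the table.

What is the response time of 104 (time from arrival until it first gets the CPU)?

8

Gantt: | 102 0-3 | 105 3-6 | 106 6-9 | 101 9-11 | 104 11-14 | 102 14-17 | 103 17-19 | 105 19-22 | 106 22-25 | 104 25-28 | 102 28-29 | 105 29-32 | 106 32-35 | 105 35-38 |
Completion: 101=11  102=29  103=19  104=28  105=38  106=35
Turnaround (C−A): 101=9  102=29  103=14  104=25  105=38  106=34
Response(104) = first start − arrival = 11 − 3 = 8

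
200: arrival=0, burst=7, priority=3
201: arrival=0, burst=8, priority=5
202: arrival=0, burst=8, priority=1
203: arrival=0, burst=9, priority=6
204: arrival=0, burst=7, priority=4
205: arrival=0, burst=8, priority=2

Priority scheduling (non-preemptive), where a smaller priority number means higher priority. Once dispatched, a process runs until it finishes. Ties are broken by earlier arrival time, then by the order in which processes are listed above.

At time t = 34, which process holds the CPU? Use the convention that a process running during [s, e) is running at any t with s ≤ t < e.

Timeline: | 202 0-8 | 205 8-16 | 200 16-23 | 204 23-30 | 201 30-38 | 203 38-47 |
Completion: 200=23  201=38  202=8  203=47  204=30  205=16
Turnaround (C−A): 200=23  201=38  202=8  203=47  204=30  205=16

201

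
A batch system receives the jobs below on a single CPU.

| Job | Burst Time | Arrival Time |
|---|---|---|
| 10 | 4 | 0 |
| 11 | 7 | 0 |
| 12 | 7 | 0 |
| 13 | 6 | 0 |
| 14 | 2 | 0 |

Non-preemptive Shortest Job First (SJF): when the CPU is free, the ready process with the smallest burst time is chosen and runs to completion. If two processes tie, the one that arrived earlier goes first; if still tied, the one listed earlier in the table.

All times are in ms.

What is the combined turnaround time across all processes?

65

Schedule: | 14 0-2 | 10 2-6 | 13 6-12 | 11 12-19 | 12 19-26 |
Completion: 10=6  11=19  12=26  13=12  14=2
Turnaround = completion − arrival: 10=6, 11=19, 12=26, 13=12, 14=2
Total turnaround = 6 + 19 + 26 + 12 + 2 = 65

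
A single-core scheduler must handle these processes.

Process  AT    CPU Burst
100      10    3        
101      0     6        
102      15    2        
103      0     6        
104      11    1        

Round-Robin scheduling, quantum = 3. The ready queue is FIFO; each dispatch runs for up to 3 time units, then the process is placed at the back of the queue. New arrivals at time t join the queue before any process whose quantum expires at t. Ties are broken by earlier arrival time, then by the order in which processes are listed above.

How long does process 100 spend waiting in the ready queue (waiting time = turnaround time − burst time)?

Gantt: | 101 0-3 | 103 3-6 | 101 6-9 | 103 9-12 | 100 12-15 | 104 15-16 | 102 16-18 |
Completion: 100=15  101=9  102=18  103=12  104=16
Turnaround (C−A): 100=5  101=9  102=3  103=12  104=5
Waiting(100) = turnaround − burst = 5 − 3 = 2

2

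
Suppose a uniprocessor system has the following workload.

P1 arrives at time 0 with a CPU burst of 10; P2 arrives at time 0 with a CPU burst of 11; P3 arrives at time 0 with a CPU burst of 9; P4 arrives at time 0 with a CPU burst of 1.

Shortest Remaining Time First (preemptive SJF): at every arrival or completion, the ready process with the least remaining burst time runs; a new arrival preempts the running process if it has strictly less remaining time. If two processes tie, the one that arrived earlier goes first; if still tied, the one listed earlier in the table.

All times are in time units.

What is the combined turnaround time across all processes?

Gantt: | P4 0-1 | P3 1-10 | P1 10-20 | P2 20-31 |
Completion: P1=20  P2=31  P3=10  P4=1
Turnaround (C−A): P1=20  P2=31  P3=10  P4=1
Turnaround = completion − arrival: P1=20, P2=31, P3=10, P4=1
Total turnaround = 20 + 31 + 10 + 1 = 62

62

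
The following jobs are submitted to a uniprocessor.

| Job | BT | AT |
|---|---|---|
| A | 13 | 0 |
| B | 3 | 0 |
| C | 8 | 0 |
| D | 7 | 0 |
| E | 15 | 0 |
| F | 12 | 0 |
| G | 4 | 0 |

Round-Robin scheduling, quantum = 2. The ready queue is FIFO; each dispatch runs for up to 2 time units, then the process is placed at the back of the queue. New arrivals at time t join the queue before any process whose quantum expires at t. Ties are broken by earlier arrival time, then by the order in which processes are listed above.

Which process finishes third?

Schedule: | A 0-2 | B 2-4 | C 4-6 | D 6-8 | E 8-10 | F 10-12 | G 12-14 | A 14-16 | B 16-17 | C 17-19 | D 19-21 | E 21-23 | F 23-25 | G 25-27 | A 27-29 | C 29-31 | D 31-33 | E 33-35 | F 35-37 | A 37-39 | C 39-41 | D 41-42 | E 42-44 | F 44-46 | A 46-48 | E 48-50 | F 50-52 | A 52-54 | E 54-56 | F 56-58 | A 58-59 | E 59-62 |
Completion: A=59  B=17  C=41  D=42  E=62  F=58  G=27
Finish order: B → G → C → D → F → A → E

C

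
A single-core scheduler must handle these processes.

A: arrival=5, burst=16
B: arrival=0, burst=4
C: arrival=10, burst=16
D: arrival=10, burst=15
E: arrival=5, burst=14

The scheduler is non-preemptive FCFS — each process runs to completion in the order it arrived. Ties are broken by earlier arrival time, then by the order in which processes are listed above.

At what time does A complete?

Gantt: | B 0-4 | idle 4-5 | A 5-21 | E 21-35 | C 35-51 | D 51-66 |
Completion: A=21  B=4  C=51  D=66  E=35

21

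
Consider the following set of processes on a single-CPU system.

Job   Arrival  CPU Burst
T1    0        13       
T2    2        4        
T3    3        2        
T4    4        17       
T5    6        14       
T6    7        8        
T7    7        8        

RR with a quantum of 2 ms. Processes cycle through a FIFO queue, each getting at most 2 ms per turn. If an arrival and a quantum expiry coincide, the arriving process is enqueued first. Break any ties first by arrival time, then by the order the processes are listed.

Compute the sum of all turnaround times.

273

Timeline: | T1 0-2 | T2 2-4 | T1 4-6 | T3 6-8 | T4 8-10 | T2 10-12 | T5 12-14 | T1 14-16 | T6 16-18 | T7 18-20 | T4 20-22 | T5 22-24 | T1 24-26 | T6 26-28 | T7 28-30 | T4 30-32 | T5 32-34 | T1 34-36 | T6 36-38 | T7 38-40 | T4 40-42 | T5 42-44 | T1 44-46 | T6 46-48 | T7 48-50 | T4 50-52 | T5 52-54 | T1 54-55 | T4 55-57 | T5 57-59 | T4 59-61 | T5 61-63 | T4 63-66 |
Completion: T1=55  T2=12  T3=8  T4=66  T5=63  T6=48  T7=50
Turnaround (C−A): T1=55  T2=10  T3=5  T4=62  T5=57  T6=41  T7=43
Turnaround = completion − arrival: T1=55, T2=10, T3=5, T4=62, T5=57, T6=41, T7=43
Total turnaround = 55 + 10 + 5 + 62 + 57 + 41 + 43 = 273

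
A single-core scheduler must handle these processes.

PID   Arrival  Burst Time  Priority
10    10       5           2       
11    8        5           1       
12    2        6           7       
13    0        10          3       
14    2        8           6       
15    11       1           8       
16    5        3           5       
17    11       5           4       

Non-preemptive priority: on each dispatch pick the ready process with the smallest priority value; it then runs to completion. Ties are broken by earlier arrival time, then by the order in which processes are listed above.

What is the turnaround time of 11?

Schedule: | 13 0-10 | 11 10-15 | 10 15-20 | 17 20-25 | 16 25-28 | 14 28-36 | 12 36-42 | 15 42-43 |
Completion: 10=20  11=15  12=42  13=10  14=36  15=43  16=28  17=25
Turnaround (C−A): 10=10  11=7  12=40  13=10  14=34  15=32  16=23  17=14
Turnaround(11) = completion − arrival = 15 − 8 = 7

7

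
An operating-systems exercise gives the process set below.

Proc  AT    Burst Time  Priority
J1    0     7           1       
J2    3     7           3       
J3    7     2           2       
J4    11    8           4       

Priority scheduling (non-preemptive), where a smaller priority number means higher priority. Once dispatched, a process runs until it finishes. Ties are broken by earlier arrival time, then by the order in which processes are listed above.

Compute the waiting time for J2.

Schedule: | J1 0-7 | J3 7-9 | J2 9-16 | J4 16-24 |
Completion: J1=7  J2=16  J3=9  J4=24
Waiting(J2) = turnaround − burst = 13 − 7 = 6

6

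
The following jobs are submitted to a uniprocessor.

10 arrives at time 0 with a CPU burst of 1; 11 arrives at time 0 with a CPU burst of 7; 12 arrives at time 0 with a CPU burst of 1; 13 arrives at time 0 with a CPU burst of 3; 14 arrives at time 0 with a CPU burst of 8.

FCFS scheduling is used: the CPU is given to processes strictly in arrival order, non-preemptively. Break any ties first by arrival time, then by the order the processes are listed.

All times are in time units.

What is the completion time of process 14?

20

Timeline: | 10 0-1 | 11 1-8 | 12 8-9 | 13 9-12 | 14 12-20 |
Completion: 10=1  11=8  12=9  13=12  14=20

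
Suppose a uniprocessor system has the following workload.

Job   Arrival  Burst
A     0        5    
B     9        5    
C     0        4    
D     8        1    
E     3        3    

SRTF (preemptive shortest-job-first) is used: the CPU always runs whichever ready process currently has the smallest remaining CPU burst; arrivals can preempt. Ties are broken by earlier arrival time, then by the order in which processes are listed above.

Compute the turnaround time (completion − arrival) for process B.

9

Gantt: | C 0-4 | E 4-7 | A 7-8 | D 8-9 | A 9-13 | B 13-18 |
Completion: A=13  B=18  C=4  D=9  E=7
Turnaround(B) = completion − arrival = 18 − 9 = 9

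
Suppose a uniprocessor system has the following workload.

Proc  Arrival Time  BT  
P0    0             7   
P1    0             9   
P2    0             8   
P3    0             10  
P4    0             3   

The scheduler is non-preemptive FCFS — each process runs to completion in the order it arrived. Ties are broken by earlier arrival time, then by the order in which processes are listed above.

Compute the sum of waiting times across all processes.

81

Timeline: | P0 0-7 | P1 7-16 | P2 16-24 | P3 24-34 | P4 34-37 |
Completion: P0=7  P1=16  P2=24  P3=34  P4=37
Turnaround (C−A): P0=7  P1=16  P2=24  P3=34  P4=37
Waiting = turnaround − burst: P0=0, P1=7, P2=16, P3=24, P4=34
Total waiting = 0 + 7 + 16 + 24 + 34 = 81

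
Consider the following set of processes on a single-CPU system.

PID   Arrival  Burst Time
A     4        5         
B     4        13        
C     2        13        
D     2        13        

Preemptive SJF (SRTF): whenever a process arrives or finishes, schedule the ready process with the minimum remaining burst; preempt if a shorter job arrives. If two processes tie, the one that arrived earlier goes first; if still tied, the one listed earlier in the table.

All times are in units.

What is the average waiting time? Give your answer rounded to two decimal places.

Gantt: | idle 0-2 | C 2-4 | A 4-9 | C 9-20 | D 20-33 | B 33-46 |
Completion: A=9  B=46  C=20  D=33
Turnaround (C−A): A=5  B=42  C=18  D=31
Waiting times: A=0, B=29, C=5, D=18
Average waiting = (0+29+5+18) / 4 = 52/4 = 13.00

13.00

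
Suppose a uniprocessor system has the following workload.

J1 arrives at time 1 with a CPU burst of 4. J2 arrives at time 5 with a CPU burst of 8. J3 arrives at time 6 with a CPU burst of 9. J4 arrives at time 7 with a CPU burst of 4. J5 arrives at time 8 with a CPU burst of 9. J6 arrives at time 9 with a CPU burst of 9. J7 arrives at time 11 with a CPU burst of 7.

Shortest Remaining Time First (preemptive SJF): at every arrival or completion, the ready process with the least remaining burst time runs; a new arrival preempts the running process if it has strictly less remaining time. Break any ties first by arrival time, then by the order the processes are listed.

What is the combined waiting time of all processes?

Gantt: | idle 0-1 | J1 1-5 | J2 5-7 | J4 7-11 | J2 11-17 | J7 17-24 | J3 24-33 | J5 33-42 | J6 42-51 |
Completion: J1=5  J2=17  J3=33  J4=11  J5=42  J6=51  J7=24
Turnaround (C−A): J1=4  J2=12  J3=27  J4=4  J5=34  J6=42  J7=13
Waiting = turnaround − burst: J1=0, J2=4, J3=18, J4=0, J5=25, J6=33, J7=6
Total waiting = 0 + 4 + 18 + 0 + 25 + 33 + 6 = 86

86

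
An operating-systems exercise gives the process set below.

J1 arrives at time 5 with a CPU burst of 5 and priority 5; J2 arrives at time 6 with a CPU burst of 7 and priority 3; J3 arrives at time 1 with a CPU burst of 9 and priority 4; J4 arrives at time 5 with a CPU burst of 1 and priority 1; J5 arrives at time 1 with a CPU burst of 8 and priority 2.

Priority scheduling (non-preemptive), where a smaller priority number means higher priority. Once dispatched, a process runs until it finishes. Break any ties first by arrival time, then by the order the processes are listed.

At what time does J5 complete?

Timeline: | idle 0-1 | J5 1-9 | J4 9-10 | J2 10-17 | J3 17-26 | J1 26-31 |
Completion: J1=31  J2=17  J3=26  J4=10  J5=9
Turnaround (C−A): J1=26  J2=11  J3=25  J4=5  J5=8

9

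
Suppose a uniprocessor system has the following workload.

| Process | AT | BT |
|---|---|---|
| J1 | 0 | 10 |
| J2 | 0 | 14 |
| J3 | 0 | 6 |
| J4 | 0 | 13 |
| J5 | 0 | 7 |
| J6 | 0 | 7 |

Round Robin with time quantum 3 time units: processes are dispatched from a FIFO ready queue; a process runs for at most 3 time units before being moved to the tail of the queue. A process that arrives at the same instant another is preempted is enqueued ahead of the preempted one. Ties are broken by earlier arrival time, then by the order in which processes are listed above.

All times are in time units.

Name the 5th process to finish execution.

J2

Gantt: | J1 0-3 | J2 3-6 | J3 6-9 | J4 9-12 | J5 12-15 | J6 15-18 | J1 18-21 | J2 21-24 | J3 24-27 | J4 27-30 | J5 30-33 | J6 33-36 | J1 36-39 | J2 39-42 | J4 42-45 | J5 45-46 | J6 46-47 | J1 47-48 | J2 48-51 | J4 51-54 | J2 54-56 | J4 56-57 |
Completion: J1=48  J2=56  J3=27  J4=57  J5=46  J6=47
Turnaround (C−A): J1=48  J2=56  J3=27  J4=57  J5=46  J6=47
Finish order: J3 → J5 → J6 → J1 → J2 → J4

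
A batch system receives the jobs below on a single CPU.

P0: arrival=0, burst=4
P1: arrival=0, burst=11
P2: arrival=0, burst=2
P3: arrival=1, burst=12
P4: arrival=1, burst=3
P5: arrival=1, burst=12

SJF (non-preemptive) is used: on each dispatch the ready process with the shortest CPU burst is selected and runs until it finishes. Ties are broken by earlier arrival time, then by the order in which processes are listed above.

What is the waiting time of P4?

Timeline: | P2 0-2 | P4 2-5 | P0 5-9 | P1 9-20 | P3 20-32 | P5 32-44 |
Completion: P0=9  P1=20  P2=2  P3=32  P4=5  P5=44
Waiting(P4) = turnaround − burst = 4 − 3 = 1

1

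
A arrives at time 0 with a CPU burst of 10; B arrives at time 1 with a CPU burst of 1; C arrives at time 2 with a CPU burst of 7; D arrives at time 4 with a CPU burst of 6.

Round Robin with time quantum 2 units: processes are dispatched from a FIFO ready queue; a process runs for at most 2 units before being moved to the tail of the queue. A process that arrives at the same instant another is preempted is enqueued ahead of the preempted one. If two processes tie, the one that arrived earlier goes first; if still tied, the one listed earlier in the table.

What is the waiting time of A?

Schedule: | A 0-2 | B 2-3 | C 3-5 | A 5-7 | D 7-9 | C 9-11 | A 11-13 | D 13-15 | C 15-17 | A 17-19 | D 19-21 | C 21-22 | A 22-24 |
Completion: A=24  B=3  C=22  D=21
Turnaround (C−A): A=24  B=2  C=20  D=17
Waiting(A) = turnaround − burst = 24 − 10 = 14

14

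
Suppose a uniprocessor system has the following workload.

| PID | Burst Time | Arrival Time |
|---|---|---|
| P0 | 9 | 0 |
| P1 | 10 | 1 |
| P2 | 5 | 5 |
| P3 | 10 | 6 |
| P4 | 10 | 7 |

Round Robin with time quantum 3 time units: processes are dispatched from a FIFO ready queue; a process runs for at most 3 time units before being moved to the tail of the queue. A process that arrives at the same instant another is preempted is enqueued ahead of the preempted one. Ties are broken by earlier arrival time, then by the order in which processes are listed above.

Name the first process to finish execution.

Gantt: | P0 0-3 | P1 3-6 | P0 6-9 | P2 9-12 | P3 12-15 | P1 15-18 | P4 18-21 | P0 21-24 | P2 24-26 | P3 26-29 | P1 29-32 | P4 32-35 | P3 35-38 | P1 38-39 | P4 39-42 | P3 42-43 | P4 43-44 |
Completion: P0=24  P1=39  P2=26  P3=43  P4=44
Turnaround (C−A): P0=24  P1=38  P2=21  P3=37  P4=37
Finish order: P0 → P2 → P1 → P3 → P4

P0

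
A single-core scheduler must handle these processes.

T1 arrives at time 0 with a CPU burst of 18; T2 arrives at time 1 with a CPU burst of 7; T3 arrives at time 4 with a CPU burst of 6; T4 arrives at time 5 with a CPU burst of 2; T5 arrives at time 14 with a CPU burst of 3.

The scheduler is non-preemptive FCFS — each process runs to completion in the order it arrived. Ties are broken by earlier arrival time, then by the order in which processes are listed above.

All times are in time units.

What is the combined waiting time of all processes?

83

Schedule: | T1 0-18 | T2 18-25 | T3 25-31 | T4 31-33 | T5 33-36 |
Completion: T1=18  T2=25  T3=31  T4=33  T5=36
Waiting = turnaround − burst: T1=0, T2=17, T3=21, T4=26, T5=19
Total waiting = 0 + 17 + 21 + 26 + 19 = 83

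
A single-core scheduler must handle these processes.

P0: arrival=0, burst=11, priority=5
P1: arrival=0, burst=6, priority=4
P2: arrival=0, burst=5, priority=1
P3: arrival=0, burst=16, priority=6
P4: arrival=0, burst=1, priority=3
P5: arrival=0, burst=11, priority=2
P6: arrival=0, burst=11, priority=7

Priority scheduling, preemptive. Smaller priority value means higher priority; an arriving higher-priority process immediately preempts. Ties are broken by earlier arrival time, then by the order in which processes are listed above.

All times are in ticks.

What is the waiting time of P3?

34

Gantt: | P2 0-5 | P5 5-16 | P4 16-17 | P1 17-23 | P0 23-34 | P3 34-50 | P6 50-61 |
Completion: P0=34  P1=23  P2=5  P3=50  P4=17  P5=16  P6=61
Turnaround (C−A): P0=34  P1=23  P2=5  P3=50  P4=17  P5=16  P6=61
Waiting(P3) = turnaround − burst = 50 − 16 = 34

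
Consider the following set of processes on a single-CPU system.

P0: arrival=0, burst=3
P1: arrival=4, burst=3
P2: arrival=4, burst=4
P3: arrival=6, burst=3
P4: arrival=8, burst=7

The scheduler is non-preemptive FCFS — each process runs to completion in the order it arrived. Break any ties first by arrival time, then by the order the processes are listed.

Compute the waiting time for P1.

Timeline: | P0 0-3 | idle 3-4 | P1 4-7 | P2 7-11 | P3 11-14 | P4 14-21 |
Completion: P0=3  P1=7  P2=11  P3=14  P4=21
Turnaround (C−A): P0=3  P1=3  P2=7  P3=8  P4=13
Waiting(P1) = turnaround − burst = 3 − 3 = 0

0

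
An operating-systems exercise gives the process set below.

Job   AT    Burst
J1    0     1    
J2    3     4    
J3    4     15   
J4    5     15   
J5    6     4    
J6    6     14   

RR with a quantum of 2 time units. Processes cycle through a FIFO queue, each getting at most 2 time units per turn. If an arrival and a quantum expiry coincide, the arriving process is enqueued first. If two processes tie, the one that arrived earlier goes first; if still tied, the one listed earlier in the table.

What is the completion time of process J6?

53

Schedule: | J1 0-1 | idle 1-3 | J2 3-5 | J3 5-7 | J4 7-9 | J2 9-11 | J5 11-13 | J6 13-15 | J3 15-17 | J4 17-19 | J5 19-21 | J6 21-23 | J3 23-25 | J4 25-27 | J6 27-29 | J3 29-31 | J4 31-33 | J6 33-35 | J3 35-37 | J4 37-39 | J6 39-41 | J3 41-43 | J4 43-45 | J6 45-47 | J3 47-49 | J4 49-51 | J6 51-53 | J3 53-54 | J4 54-55 |
Completion: J1=1  J2=11  J3=54  J4=55  J5=21  J6=53
Turnaround (C−A): J1=1  J2=8  J3=50  J4=50  J5=15  J6=47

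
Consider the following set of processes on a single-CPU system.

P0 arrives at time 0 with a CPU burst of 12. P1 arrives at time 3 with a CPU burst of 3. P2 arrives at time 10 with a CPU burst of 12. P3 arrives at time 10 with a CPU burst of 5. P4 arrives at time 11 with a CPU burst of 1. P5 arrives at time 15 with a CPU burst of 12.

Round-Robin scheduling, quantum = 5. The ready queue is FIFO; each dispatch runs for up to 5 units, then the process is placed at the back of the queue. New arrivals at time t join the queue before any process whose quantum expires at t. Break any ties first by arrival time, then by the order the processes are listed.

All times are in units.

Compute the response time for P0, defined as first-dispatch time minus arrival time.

Timeline: | P0 0-5 | P1 5-8 | P0 8-13 | P2 13-18 | P3 18-23 | P4 23-24 | P0 24-26 | P5 26-31 | P2 31-36 | P5 36-41 | P2 41-43 | P5 43-45 |
Completion: P0=26  P1=8  P2=43  P3=23  P4=24  P5=45
Turnaround (C−A): P0=26  P1=5  P2=33  P3=13  P4=13  P5=30
Response(P0) = first start − arrival = 0 − 0 = 0

0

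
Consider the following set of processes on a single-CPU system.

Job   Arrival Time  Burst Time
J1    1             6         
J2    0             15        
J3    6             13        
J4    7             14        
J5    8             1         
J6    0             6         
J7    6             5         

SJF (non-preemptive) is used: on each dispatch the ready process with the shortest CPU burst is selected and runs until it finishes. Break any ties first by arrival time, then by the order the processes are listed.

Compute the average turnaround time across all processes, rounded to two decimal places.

22.14

Timeline: | J6 0-6 | J7 6-11 | J5 11-12 | J1 12-18 | J3 18-31 | J4 31-45 | J2 45-60 |
Completion: J1=18  J2=60  J3=31  J4=45  J5=12  J6=6  J7=11
Turnaround times: J1=17, J2=60, J3=25, J4=38, J5=4, J6=6, J7=5
Average turnaround = (17+60+25+38+4+6+5) / 7 = 155/7 = 22.14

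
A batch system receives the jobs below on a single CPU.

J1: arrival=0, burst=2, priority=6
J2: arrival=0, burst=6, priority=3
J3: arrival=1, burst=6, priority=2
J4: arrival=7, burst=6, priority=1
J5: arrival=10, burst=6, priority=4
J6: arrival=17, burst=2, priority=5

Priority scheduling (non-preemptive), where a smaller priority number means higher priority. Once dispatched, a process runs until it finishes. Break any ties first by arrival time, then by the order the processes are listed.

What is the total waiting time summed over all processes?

Schedule: | J2 0-6 | J3 6-12 | J4 12-18 | J5 18-24 | J6 24-26 | J1 26-28 |
Completion: J1=28  J2=6  J3=12  J4=18  J5=24  J6=26
Turnaround (C−A): J1=28  J2=6  J3=11  J4=11  J5=14  J6=9
Waiting = turnaround − burst: J1=26, J2=0, J3=5, J4=5, J5=8, J6=7
Total waiting = 26 + 0 + 5 + 5 + 8 + 7 = 51

51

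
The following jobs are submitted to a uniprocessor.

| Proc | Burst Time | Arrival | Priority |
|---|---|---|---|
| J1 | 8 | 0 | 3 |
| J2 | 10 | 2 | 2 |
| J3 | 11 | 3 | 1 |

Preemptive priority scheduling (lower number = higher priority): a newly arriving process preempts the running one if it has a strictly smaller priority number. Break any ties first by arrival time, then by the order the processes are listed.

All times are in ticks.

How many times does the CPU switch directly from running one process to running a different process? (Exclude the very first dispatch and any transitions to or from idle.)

4

Gantt: | J1 0-2 | J2 2-3 | J3 3-14 | J2 14-23 | J1 23-29 |
Completion: J1=29  J2=23  J3=14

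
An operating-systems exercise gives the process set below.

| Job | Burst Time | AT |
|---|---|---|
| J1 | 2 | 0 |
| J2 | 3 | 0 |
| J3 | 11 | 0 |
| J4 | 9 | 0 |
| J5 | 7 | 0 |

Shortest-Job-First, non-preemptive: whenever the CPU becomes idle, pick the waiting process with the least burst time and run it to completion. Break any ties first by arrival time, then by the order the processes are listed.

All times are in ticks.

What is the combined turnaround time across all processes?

72

Gantt: | J1 0-2 | J2 2-5 | J5 5-12 | J4 12-21 | J3 21-32 |
Completion: J1=2  J2=5  J3=32  J4=21  J5=12
Turnaround = completion − arrival: J1=2, J2=5, J3=32, J4=21, J5=12
Total turnaround = 2 + 5 + 32 + 21 + 12 = 72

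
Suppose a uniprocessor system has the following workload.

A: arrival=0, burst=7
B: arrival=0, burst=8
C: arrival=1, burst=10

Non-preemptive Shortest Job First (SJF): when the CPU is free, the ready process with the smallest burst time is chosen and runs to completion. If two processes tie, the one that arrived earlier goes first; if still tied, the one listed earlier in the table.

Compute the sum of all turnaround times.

Schedule: | A 0-7 | B 7-15 | C 15-25 |
Completion: A=7  B=15  C=25
Turnaround = completion − arrival: A=7, B=15, C=24
Total turnaround = 7 + 15 + 24 = 46

46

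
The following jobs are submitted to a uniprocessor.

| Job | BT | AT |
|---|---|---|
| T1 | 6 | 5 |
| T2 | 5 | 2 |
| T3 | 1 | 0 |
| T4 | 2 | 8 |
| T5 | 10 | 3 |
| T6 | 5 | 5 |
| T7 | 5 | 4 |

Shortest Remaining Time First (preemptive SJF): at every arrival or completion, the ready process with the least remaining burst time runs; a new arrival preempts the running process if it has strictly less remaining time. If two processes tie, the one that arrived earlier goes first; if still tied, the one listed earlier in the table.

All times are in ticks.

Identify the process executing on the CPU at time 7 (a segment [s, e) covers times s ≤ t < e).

T7

Timeline: | T3 0-1 | idle 1-2 | T2 2-7 | T7 7-8 | T4 8-10 | T7 10-14 | T6 14-19 | T1 19-25 | T5 25-35 |
Completion: T1=25  T2=7  T3=1  T4=10  T5=35  T6=19  T7=14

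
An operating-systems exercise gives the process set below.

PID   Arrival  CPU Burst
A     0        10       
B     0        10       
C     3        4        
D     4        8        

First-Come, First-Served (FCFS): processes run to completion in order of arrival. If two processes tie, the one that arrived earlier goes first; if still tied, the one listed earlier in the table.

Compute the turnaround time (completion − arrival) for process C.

Timeline: | A 0-10 | B 10-20 | C 20-24 | D 24-32 |
Completion: A=10  B=20  C=24  D=32
Turnaround(C) = completion − arrival = 24 − 3 = 21

21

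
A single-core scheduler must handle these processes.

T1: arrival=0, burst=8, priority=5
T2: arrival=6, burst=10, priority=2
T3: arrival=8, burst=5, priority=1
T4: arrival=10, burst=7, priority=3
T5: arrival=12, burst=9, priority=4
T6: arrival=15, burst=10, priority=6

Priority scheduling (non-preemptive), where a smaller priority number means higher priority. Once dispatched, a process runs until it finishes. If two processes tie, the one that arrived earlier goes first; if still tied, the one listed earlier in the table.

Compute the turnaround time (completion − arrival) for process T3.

5

Schedule: | T1 0-8 | T3 8-13 | T2 13-23 | T4 23-30 | T5 30-39 | T6 39-49 |
Completion: T1=8  T2=23  T3=13  T4=30  T5=39  T6=49
Turnaround (C−A): T1=8  T2=17  T3=5  T4=20  T5=27  T6=34
Turnaround(T3) = completion − arrival = 13 − 8 = 5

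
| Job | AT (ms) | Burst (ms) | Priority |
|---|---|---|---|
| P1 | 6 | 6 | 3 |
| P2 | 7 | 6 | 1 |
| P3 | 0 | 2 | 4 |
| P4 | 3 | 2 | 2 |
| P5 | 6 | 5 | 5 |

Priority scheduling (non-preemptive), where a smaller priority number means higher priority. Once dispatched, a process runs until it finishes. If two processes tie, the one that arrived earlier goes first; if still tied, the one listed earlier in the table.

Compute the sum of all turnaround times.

Schedule: | P3 0-2 | idle 2-3 | P4 3-5 | idle 5-6 | P1 6-12 | P2 12-18 | P5 18-23 |
Completion: P1=12  P2=18  P3=2  P4=5  P5=23
Turnaround (C−A): P1=6  P2=11  P3=2  P4=2  P5=17
Turnaround = completion − arrival: P1=6, P2=11, P3=2, P4=2, P5=17
Total turnaround = 6 + 11 + 2 + 2 + 17 = 38

38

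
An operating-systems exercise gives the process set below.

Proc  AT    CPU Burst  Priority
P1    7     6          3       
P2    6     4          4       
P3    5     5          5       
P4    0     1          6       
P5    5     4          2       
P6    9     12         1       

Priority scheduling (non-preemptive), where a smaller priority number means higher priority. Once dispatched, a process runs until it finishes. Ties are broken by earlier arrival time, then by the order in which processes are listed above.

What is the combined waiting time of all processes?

61

Timeline: | P4 0-1 | idle 1-5 | P5 5-9 | P6 9-21 | P1 21-27 | P2 27-31 | P3 31-36 |
Completion: P1=27  P2=31  P3=36  P4=1  P5=9  P6=21
Waiting = turnaround − burst: P1=14, P2=21, P3=26, P4=0, P5=0, P6=0
Total waiting = 14 + 21 + 26 + 0 + 0 + 0 = 61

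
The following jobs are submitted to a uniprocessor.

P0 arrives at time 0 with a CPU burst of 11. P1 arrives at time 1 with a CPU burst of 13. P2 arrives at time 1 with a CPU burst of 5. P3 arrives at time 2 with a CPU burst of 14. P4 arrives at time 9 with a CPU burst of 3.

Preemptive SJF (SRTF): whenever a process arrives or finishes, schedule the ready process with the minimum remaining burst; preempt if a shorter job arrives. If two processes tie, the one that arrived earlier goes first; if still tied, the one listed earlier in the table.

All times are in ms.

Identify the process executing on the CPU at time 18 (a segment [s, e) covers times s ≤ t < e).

Schedule: | P0 0-1 | P2 1-6 | P0 6-9 | P4 9-12 | P0 12-19 | P1 19-32 | P3 32-46 |
Completion: P0=19  P1=32  P2=6  P3=46  P4=12
Turnaround (C−A): P0=19  P1=31  P2=5  P3=44  P4=3

P0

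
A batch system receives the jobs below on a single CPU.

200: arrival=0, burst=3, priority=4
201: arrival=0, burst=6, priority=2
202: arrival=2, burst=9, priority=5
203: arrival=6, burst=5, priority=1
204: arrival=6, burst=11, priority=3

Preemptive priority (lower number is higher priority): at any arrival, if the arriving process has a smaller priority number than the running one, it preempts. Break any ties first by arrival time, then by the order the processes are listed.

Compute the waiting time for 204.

5

Gantt: | 201 0-6 | 203 6-11 | 204 11-22 | 200 22-25 | 202 25-34 |
Completion: 200=25  201=6  202=34  203=11  204=22
Turnaround (C−A): 200=25  201=6  202=32  203=5  204=16
Waiting(204) = turnaround − burst = 16 − 11 = 5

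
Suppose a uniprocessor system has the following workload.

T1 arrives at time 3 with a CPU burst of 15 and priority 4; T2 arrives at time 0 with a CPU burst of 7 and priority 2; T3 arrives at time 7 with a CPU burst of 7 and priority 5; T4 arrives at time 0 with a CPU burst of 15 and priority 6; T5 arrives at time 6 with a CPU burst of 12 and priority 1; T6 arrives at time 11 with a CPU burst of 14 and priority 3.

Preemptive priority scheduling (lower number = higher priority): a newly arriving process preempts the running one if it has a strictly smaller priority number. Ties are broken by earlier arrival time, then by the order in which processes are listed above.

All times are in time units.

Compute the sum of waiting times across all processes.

146

Timeline: | T2 0-6 | T5 6-18 | T2 18-19 | T6 19-33 | T1 33-48 | T3 48-55 | T4 55-70 |
Completion: T1=48  T2=19  T3=55  T4=70  T5=18  T6=33
Turnaround (C−A): T1=45  T2=19  T3=48  T4=70  T5=12  T6=22
Waiting = turnaround − burst: T1=30, T2=12, T3=41, T4=55, T5=0, T6=8
Total waiting = 30 + 12 + 41 + 55 + 0 + 8 = 146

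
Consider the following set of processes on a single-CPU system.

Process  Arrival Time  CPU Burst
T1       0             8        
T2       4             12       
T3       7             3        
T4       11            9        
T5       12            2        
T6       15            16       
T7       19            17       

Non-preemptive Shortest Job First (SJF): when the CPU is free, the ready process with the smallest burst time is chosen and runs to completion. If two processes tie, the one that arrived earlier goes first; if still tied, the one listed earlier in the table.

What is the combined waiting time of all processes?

Schedule: | T1 0-8 | T3 8-11 | T4 11-20 | T5 20-22 | T2 22-34 | T6 34-50 | T7 50-67 |
Completion: T1=8  T2=34  T3=11  T4=20  T5=22  T6=50  T7=67
Turnaround (C−A): T1=8  T2=30  T3=4  T4=9  T5=10  T6=35  T7=48
Waiting = turnaround − burst: T1=0, T2=18, T3=1, T4=0, T5=8, T6=19, T7=31
Total waiting = 0 + 18 + 1 + 0 + 8 + 19 + 31 = 77

77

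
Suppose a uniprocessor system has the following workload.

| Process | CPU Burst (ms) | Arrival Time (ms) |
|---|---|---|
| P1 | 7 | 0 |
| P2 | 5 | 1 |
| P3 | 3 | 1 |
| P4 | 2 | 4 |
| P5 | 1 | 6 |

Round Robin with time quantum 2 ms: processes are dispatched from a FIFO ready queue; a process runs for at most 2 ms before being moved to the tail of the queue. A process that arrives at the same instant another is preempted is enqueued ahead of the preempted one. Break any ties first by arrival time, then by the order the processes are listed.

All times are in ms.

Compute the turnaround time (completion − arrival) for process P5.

Timeline: | P1 0-2 | P2 2-4 | P3 4-6 | P1 6-8 | P4 8-10 | P2 10-12 | P5 12-13 | P3 13-14 | P1 14-16 | P2 16-17 | P1 17-18 |
Completion: P1=18  P2=17  P3=14  P4=10  P5=13
Turnaround (C−A): P1=18  P2=16  P3=13  P4=6  P5=7
Turnaround(P5) = completion − arrival = 13 − 6 = 7

7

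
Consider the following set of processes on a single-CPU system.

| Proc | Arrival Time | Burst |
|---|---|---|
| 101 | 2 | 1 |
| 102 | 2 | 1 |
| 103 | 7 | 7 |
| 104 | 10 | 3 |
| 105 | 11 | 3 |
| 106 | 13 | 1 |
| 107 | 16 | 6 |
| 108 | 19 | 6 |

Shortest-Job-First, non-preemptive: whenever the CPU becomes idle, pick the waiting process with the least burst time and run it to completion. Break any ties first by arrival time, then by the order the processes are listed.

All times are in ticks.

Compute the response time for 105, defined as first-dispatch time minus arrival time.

Gantt: | idle 0-2 | 101 2-3 | 102 3-4 | idle 4-7 | 103 7-14 | 106 14-15 | 104 15-18 | 105 18-21 | 107 21-27 | 108 27-33 |
Completion: 101=3  102=4  103=14  104=18  105=21  106=15  107=27  108=33
Response(105) = first start − arrival = 18 − 11 = 7

7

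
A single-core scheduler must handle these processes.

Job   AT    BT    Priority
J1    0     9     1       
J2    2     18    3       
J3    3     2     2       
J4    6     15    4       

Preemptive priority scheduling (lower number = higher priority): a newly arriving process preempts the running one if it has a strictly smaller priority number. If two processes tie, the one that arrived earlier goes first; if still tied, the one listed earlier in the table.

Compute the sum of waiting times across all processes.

Timeline: | J1 0-9 | J3 9-11 | J2 11-29 | J4 29-44 |
Completion: J1=9  J2=29  J3=11  J4=44
Waiting = turnaround − burst: J1=0, J2=9, J3=6, J4=23
Total waiting = 0 + 9 + 6 + 23 = 38

38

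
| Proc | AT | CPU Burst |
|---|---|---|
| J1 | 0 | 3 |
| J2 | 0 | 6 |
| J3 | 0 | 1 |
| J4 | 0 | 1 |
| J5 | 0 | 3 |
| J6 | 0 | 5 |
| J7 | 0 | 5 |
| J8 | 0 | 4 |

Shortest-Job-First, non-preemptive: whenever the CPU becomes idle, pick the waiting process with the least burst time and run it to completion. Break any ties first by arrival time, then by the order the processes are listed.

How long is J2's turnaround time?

Schedule: | J3 0-1 | J4 1-2 | J1 2-5 | J5 5-8 | J8 8-12 | J6 12-17 | J7 17-22 | J2 22-28 |
Completion: J1=5  J2=28  J3=1  J4=2  J5=8  J6=17  J7=22  J8=12
Turnaround (C−A): J1=5  J2=28  J3=1  J4=2  J5=8  J6=17  J7=22  J8=12
Turnaround(J2) = completion − arrival = 28 − 0 = 28

28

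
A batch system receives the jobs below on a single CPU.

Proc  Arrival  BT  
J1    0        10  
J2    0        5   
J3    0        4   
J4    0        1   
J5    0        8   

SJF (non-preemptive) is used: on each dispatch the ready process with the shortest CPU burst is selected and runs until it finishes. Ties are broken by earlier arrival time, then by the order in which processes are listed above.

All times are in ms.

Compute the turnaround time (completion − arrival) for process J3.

Timeline: | J4 0-1 | J3 1-5 | J2 5-10 | J5 10-18 | J1 18-28 |
Completion: J1=28  J2=10  J3=5  J4=1  J5=18
Turnaround (C−A): J1=28  J2=10  J3=5  J4=1  J5=18
Turnaround(J3) = completion − arrival = 5 − 0 = 5

5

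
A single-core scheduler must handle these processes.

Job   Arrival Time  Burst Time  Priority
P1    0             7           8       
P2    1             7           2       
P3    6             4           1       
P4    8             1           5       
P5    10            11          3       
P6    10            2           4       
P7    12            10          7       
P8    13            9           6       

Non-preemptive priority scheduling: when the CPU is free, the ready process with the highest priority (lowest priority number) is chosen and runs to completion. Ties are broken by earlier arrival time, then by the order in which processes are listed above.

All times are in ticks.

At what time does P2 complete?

Timeline: | P1 0-7 | P3 7-11 | P2 11-18 | P5 18-29 | P6 29-31 | P4 31-32 | P8 32-41 | P7 41-51 |
Completion: P1=7  P2=18  P3=11  P4=32  P5=29  P6=31  P7=51  P8=41
Turnaround (C−A): P1=7  P2=17  P3=5  P4=24  P5=19  P6=21  P7=39  P8=28

18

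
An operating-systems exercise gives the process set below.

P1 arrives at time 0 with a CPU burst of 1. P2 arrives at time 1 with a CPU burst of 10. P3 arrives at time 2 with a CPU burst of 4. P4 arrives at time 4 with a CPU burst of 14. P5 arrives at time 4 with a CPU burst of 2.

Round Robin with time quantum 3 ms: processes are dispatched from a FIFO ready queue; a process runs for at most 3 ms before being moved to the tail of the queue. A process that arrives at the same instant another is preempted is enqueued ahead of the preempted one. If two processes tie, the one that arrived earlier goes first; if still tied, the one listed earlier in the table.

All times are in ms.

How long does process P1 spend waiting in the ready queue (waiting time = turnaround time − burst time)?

0

Timeline: | P1 0-1 | P2 1-4 | P3 4-7 | P4 7-10 | P5 10-12 | P2 12-15 | P3 15-16 | P4 16-19 | P2 19-22 | P4 22-25 | P2 25-26 | P4 26-31 |
Completion: P1=1  P2=26  P3=16  P4=31  P5=12
Turnaround (C−A): P1=1  P2=25  P3=14  P4=27  P5=8
Waiting(P1) = turnaround − burst = 1 − 1 = 0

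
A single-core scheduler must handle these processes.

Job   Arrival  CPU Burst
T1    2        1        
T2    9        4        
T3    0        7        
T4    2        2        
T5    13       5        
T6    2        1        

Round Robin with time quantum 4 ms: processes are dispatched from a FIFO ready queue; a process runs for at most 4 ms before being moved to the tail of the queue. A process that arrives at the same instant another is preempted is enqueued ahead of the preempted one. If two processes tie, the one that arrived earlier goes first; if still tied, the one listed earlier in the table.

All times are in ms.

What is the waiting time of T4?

3

Timeline: | T3 0-4 | T1 4-5 | T4 5-7 | T6 7-8 | T3 8-11 | T2 11-15 | T5 15-20 |
Completion: T1=5  T2=15  T3=11  T4=7  T5=20  T6=8
Turnaround (C−A): T1=3  T2=6  T3=11  T4=5  T5=7  T6=6
Waiting(T4) = turnaround − burst = 5 − 2 = 3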